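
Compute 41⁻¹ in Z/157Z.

23

157 = 3·41 + 34
41 = 1·34 + 7
34 = 4·7 + 6
7 = 1·6 + 1
6 = 6·1 + 0
gcd(41, 157) = 1, so the inverse exists.
Bézout: 1 = −6·157 + 23·41.
So 41⁻¹ ≡ 23 (mod 157).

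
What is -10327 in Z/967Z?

-10327 = -11·967 + 310, so -10327 ≡ 310 (mod 967).

310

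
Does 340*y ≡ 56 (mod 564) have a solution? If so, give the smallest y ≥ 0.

35

gcd(340, 564) = 4, and 4 | 56, so solutions exist.
Divide through by 4: 85*y ≡ 14 mod 141.
85⁻¹ ≡ 73 (mod 141).
y ≡ 73*14 ≡ 35 (mod 141).
The smallest non-negative solution is y = 35.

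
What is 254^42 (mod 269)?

By square-and-multiply:
42 in binary is 101010, i.e. 42 = 32 + 8 + 2.
254^1 ≡ 254 (mod 269)
254^2 ≡ 254^2 = 64516 ≡ 225 (mod 269)
254^4 ≡ 225^2 = 50625 ≡ 53 (mod 269)
254^8 ≡ 53^2 = 2809 ≡ 119 (mod 269)
254^16 ≡ 119^2 = 14161 ≡ 173 (mod 269)
254^32 ≡ 173^2 = 29929 ≡ 70 (mod 269)
254^42 = 254^32 · 254^8 · 254^2 ≡ 70 · 119 · 225 (mod 269).
Accumulate the product:
70 · 119 = 8330 ≡ 260
260 · 225 = 58500 ≡ 127

127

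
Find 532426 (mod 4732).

532426 = 112*4732 + 2442, so 532426 ≡ 2442 (mod 4732).

2442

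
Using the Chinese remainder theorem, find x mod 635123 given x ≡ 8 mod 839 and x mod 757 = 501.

539485

839⁻¹ mod 757: 839×637 ≡ 1 (mod 757), so 839⁻¹ ≡ 637.
x = 8 + 839×((501 − 8)×637 mod 757) = 8 + 839×643 = 539485.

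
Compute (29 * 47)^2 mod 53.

29 * 47 = 1363 ≡ 38 (mod 53)
(38)^2 ≡ 13 (mod 53)

13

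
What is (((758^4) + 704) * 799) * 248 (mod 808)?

648

(758)^4 ≡ 120 (mod 808)
120 + 704 = 824 ≡ 16 (mod 808)
16 * 799 = 12784 ≡ 664 (mod 808)
664 * 248 = 164672 ≡ 648 (mod 808)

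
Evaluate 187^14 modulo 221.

51

Using repeated squaring:
14 in binary is 1110, i.e. 14 = 8 + 4 + 2.
187^1 ≡ 187 (mod 221)
187^2 ≡ 187^2 = 34969 ≡ 51 (mod 221)
187^4 ≡ 51^2 = 2601 ≡ 170 (mod 221)
187^8 ≡ 170^2 = 28900 ≡ 170 (mod 221)
187^14 = 187^8 × 187^4 × 187^2 ≡ 170 × 170 × 51 (mod 221).
Accumulate the product:
170 × 170 = 28900 ≡ 170
170 × 51 = 8670 ≡ 51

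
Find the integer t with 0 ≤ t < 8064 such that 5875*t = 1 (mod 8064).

Run the extended Euclidean algorithm:
8064 = 1×5875 + 2189
5875 = 2×2189 + 1497
2189 = 1×1497 + 692
1497 = 2×692 + 113
692 = 6×113 + 14
113 = 8×14 + 1
14 = 14×1 + 0
gcd(5875, 8064) = 1, so the inverse exists.
Back-substitute for 1:
1 = 1×113 − 8×14
  = −8×692 + 49×113
  = 49×1497 − 106×692
  = −106×2189 + 155×1497
  = 155×5875 − 416×2189
  = −416×8064 + 571×5875
So 5875⁻¹ ≡ 571 (mod 8064).

571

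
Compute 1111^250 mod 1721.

1234

1111^1 ≡ 1111 (mod 1721)
1111^2 ≡ 1111^2 = 1234321 ≡ 364 (mod 1721)
1111^4 ≡ 364^2 = 132496 ≡ 1700 (mod 1721)
1111^8 ≡ 1700^2 = 2890000 ≡ 441 (mod 1721)
1111^16 ≡ 441^2 = 194481 ≡ 8 (mod 1721)
1111^32 ≡ 8^2 = 64 (mod 1721)
1111^64 ≡ 64^2 = 4096 ≡ 654 (mod 1721)
1111^128 ≡ 654^2 = 427716 ≡ 908 (mod 1721)
1111^250 = 1111^128 × 1111^64 × 1111^32 × 1111^16 × 1111^8 × 1111^2 ≡ 908 × 654 × 64 × 8 × 441 × 364 (mod 1721).
Accumulate the product:
908 × 654 = 593832 ≡ 87
87 × 64 = 5568 ≡ 405
405 × 8 = 3240 ≡ 1519
1519 × 441 = 669879 ≡ 410
410 × 364 = 149240 ≡ 1234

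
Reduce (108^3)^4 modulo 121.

(108)^3 ≡ 102 (mod 121)
(102)^4 ≡ 4 (mod 121)

4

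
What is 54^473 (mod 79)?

By square-and-multiply:
473 in binary is 111011001, i.e. 473 = 256 + 128 + 64 + 16 + 8 + 1.
54^1 ≡ 54 (mod 79)
54^2 ≡ 54^2 = 2916 ≡ 72 (mod 79)
54^4 ≡ 72^2 = 5184 ≡ 49 (mod 79)
54^8 ≡ 49^2 = 2401 ≡ 31 (mod 79)
54^16 ≡ 31^2 = 961 ≡ 13 (mod 79)
54^32 ≡ 13^2 = 169 ≡ 11 (mod 79)
54^64 ≡ 11^2 = 121 ≡ 42 (mod 79)
54^128 ≡ 42^2 = 1764 ≡ 26 (mod 79)
54^256 ≡ 26^2 = 676 ≡ 44 (mod 79)
54^473 = 54^256 × 54^128 × 54^64 × 54^16 × 54^8 × 54^1 ≡ 44 × 26 × 42 × 13 × 31 × 54 (mod 79).
Accumulate the product:
44 × 26 = 1144 ≡ 38
38 × 42 = 1596 ≡ 16
16 × 13 = 208 ≡ 50
50 × 31 = 1550 ≡ 49
49 × 54 = 2646 ≡ 39

39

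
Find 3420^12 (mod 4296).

192

Using repeated squaring:
12 in binary is 1100, i.e. 12 = 8 + 4.
3420^1 ≡ 3420 (mod 4296)
3420^2 ≡ 3420^2 = 11696400 ≡ 2688 (mod 4296)
3420^4 ≡ 2688^2 = 7225344 ≡ 3768 (mod 4296)
3420^8 ≡ 3768^2 = 14197824 ≡ 3840 (mod 4296)
3420^12 = 3420^8 × 3420^4 ≡ 3840 × 3768 (mod 4296).
3840 × 3768 = 14469120 ≡ 192 (mod 4296).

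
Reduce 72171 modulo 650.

72171 = 111×650 + 21, so 72171 ≡ 21 (mod 650).

21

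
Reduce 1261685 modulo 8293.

1261685 = 152·8293 + 1149, so 1261685 ≡ 1149 (mod 8293).

1149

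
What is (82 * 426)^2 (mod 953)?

82 * 426 = 34932 ≡ 624 (mod 953)
(624)^2 ≡ 552 (mod 953)

552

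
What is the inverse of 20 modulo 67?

57

67 = 3·20 + 7
20 = 2·7 + 6
7 = 1·6 + 1
6 = 6·1 + 0
gcd(20, 67) = 1, so the inverse exists.
Bézout: 1 = 3·67 − 10·20.
So 20⁻¹ ≡ −10 ≡ 57 (mod 67).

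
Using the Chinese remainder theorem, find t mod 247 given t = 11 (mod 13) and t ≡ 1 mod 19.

13⁻¹ mod 19: 13*3 ≡ 1 (mod 19), so 13⁻¹ ≡ 3.
t = 11 + 13*((1 − 11)*3 mod 19) = 11 + 13*8 = 115.

115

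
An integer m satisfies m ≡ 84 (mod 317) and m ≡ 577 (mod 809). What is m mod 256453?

77432

317⁻¹ mod 809: 317·245 ≡ 1 (mod 809), so 317⁻¹ ≡ 245.
m = 84 + 317·((577 − 84)·245 mod 809) = 84 + 317·244 = 77432.
Check: 77432 mod 317 = 84, 77432 mod 809 = 577. ✓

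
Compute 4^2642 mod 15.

Using repeated squaring:
4^1 ≡ 4 (mod 15)
4^2 ≡ 4^2 = 16 ≡ 1 (mod 15)
4^4 ≡ 1^2 = 1 (mod 15)
4^8 ≡ 1^2 = 1 (mod 15)
4^16 ≡ 1^2 = 1 (mod 15)
4^32 ≡ 1^2 = 1 (mod 15)
4^64 ≡ 1^2 = 1 (mod 15)
4^128 ≡ 1^2 = 1 (mod 15)
4^256 ≡ 1^2 = 1 (mod 15)
4^512 ≡ 1^2 = 1 (mod 15)
4^1024 ≡ 1^2 = 1 (mod 15)
4^2048 ≡ 1^2 = 1 (mod 15)
4^2642 = 4^2048 * 4^512 * 4^64 * 4^16 * 4^2 ≡ 1 * 1 * 1 * 1 * 1 (mod 15).
Accumulate the product:
1 * 1 = 1
1 * 1 = 1
1 * 1 = 1
1 * 1 = 1

1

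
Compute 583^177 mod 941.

643

By square-and-multiply:
177 in binary is 10110001, i.e. 177 = 128 + 32 + 16 + 1.
583^1 ≡ 583 (mod 941)
583^2 ≡ 583^2 = 339889 ≡ 188 (mod 941)
583^4 ≡ 188^2 = 35344 ≡ 527 (mod 941)
583^8 ≡ 527^2 = 277729 ≡ 134 (mod 941)
583^16 ≡ 134^2 = 17956 ≡ 77 (mod 941)
583^32 ≡ 77^2 = 5929 ≡ 283 (mod 941)
583^64 ≡ 283^2 = 80089 ≡ 104 (mod 941)
583^128 ≡ 104^2 = 10816 ≡ 465 (mod 941)
583^177 = 583^128 × 583^32 × 583^16 × 583^1 ≡ 465 × 283 × 77 × 583 (mod 941).
Accumulate the product:
465 × 283 = 131595 ≡ 796
796 × 77 = 61292 ≡ 127
127 × 583 = 74041 ≡ 643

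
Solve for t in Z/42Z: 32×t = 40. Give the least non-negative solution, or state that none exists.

17

gcd(32, 42) = 2, and 2 | 40, so solutions exist.
Divide through by 2: 16×t ≡ 20 mod 21.
16⁻¹ ≡ 4 (mod 21).
t ≡ 4×20 ≡ 17 (mod 21).
The smallest non-negative solution is t = 17.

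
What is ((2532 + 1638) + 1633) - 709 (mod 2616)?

2478

2532 + 1638 = 4170 ≡ 1554 (mod 2616)
1554 + 1633 = 3187 ≡ 571 (mod 2616)
571 - 709 = -138 ≡ 2478 (mod 2616)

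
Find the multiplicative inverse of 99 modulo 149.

146

149 = 1*99 + 50
99 = 1*50 + 49
50 = 1*49 + 1
49 = 49*1 + 0
gcd(99, 149) = 1, so the inverse exists.
Back-substitute for 1:
1 = 1*50 − 1*49
  = −1*99 + 2*50
  = 2*149 − 3*99
So 99⁻¹ ≡ −3 ≡ 146 (mod 149).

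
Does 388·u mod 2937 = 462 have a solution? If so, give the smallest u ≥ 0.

198

gcd(388, 2937) = 1, so a unique solution mod 2937 exists.
388⁻¹ ≡ 598 (mod 2937).
u ≡ 598·462 ≡ 198 (mod 2937).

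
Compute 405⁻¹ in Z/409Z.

409 = 1·405 + 4
405 = 101·4 + 1
4 = 4·1 + 0
gcd(405, 409) = 1, so the inverse exists.
Bézout: 1 = −101·409 + 102·405.
So 405⁻¹ ≡ 102 (mod 409).

102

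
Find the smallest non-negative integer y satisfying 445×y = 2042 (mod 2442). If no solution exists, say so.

932

gcd(445, 2442) = 1, so a unique solution mod 2442 exists.
445⁻¹ ≡ 889 (mod 2442).
y ≡ 889×2042 ≡ 932 (mod 2442).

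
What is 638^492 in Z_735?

492 in binary is 111101100, i.e. 492 = 256 + 128 + 64 + 32 + 8 + 4.
638^1 ≡ 638 (mod 735)
638^2 ≡ 638^2 = 407044 ≡ 589 (mod 735)
638^4 ≡ 589^2 = 346921 ≡ 1 (mod 735)
638^8 ≡ 1^2 = 1 (mod 735)
638^16 ≡ 1^2 = 1 (mod 735)
638^32 ≡ 1^2 = 1 (mod 735)
638^64 ≡ 1^2 = 1 (mod 735)
638^128 ≡ 1^2 = 1 (mod 735)
638^256 ≡ 1^2 = 1 (mod 735)
638^492 = 638^256 * 638^128 * 638^64 * 638^32 * 638^8 * 638^4 ≡ 1 * 1 * 1 * 1 * 1 * 1 (mod 735).
Accumulate the product:
1 * 1 = 1
1 * 1 = 1
1 * 1 = 1
1 * 1 = 1
1 * 1 = 1

1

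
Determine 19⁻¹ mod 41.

13

41 = 2·19 + 3
19 = 6·3 + 1
3 = 3·1 + 0
gcd(19, 41) = 1, so the inverse exists.
Back-substitute for 1:
1 = 1·19 − 6·3
  = −6·41 + 13·19
So 19⁻¹ ≡ 13 (mod 41).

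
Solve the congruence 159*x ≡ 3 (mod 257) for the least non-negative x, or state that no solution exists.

gcd(159, 257) = 1, so a unique solution mod 257 exists.
159⁻¹ ≡ 118 (mod 257).
x ≡ 118*3 ≡ 97 (mod 257).

97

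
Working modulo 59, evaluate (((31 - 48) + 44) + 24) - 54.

31 - 48 = -17 ≡ 42 (mod 59)
42 + 44 = 86 ≡ 27 (mod 59)
27 + 24 = 51
51 - 54 = -3 ≡ 56 (mod 59)

56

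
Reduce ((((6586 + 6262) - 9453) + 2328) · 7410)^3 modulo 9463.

6586 + 6262 = 12848 ≡ 3385 (mod 9463)
3385 - 9453 = -6068 ≡ 3395 (mod 9463)
3395 + 2328 = 5723
5723 · 7410 = 42407430 ≡ 3727 (mod 9463)
(3727)^3 ≡ 980 (mod 9463)

980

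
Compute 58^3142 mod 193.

58^1 ≡ 58 (mod 193)
58^2 ≡ 58^2 = 3364 ≡ 83 (mod 193)
58^4 ≡ 83^2 = 6889 ≡ 134 (mod 193)
58^8 ≡ 134^2 = 17956 ≡ 7 (mod 193)
58^16 ≡ 7^2 = 49 (mod 193)
58^32 ≡ 49^2 = 2401 ≡ 85 (mod 193)
58^64 ≡ 85^2 = 7225 ≡ 84 (mod 193)
58^128 ≡ 84^2 = 7056 ≡ 108 (mod 193)
58^256 ≡ 108^2 = 11664 ≡ 84 (mod 193)
58^512 ≡ 84^2 = 7056 ≡ 108 (mod 193)
58^1024 ≡ 108^2 = 11664 ≡ 84 (mod 193)
58^2048 ≡ 84^2 = 7056 ≡ 108 (mod 193)
58^3142 = 58^2048 × 58^1024 × 58^64 × 58^4 × 58^2 ≡ 108 × 84 × 84 × 134 × 83 (mod 193).
Accumulate the product:
108 × 84 = 9072 ≡ 1
1 × 84 = 84
84 × 134 = 11256 ≡ 62
62 × 83 = 5146 ≡ 128

128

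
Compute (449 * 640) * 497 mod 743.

449 * 640 = 287360 ≡ 562 (mod 743)
562 * 497 = 279314 ≡ 689 (mod 743)

689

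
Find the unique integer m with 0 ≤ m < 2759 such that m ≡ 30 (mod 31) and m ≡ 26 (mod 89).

2696

31⁻¹ mod 89: 31*23 ≡ 1 (mod 89), so 31⁻¹ ≡ 23.
m = 30 + 31*((26 − 30)*23 mod 89) = 30 + 31*86 = 2696.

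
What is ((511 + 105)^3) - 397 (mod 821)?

511 + 105 = 616
(616)^3 ≡ 449 (mod 821)
449 - 397 = 52

52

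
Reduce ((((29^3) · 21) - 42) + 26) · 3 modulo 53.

(29)^3 ≡ 9 (mod 53)
9 · 21 = 189 ≡ 30 (mod 53)
30 - 42 = -12 ≡ 41 (mod 53)
41 + 26 = 67 ≡ 14 (mod 53)
14 · 3 = 42

42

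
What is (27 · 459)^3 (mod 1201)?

308

27 · 459 = 12393 ≡ 383 (mod 1201)
(383)^3 ≡ 308 (mod 1201)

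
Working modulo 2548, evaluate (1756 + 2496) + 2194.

1350

1756 + 2496 = 4252 ≡ 1704 (mod 2548)
1704 + 2194 = 3898 ≡ 1350 (mod 2548)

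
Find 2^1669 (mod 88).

Compute successive squares:
1669 in binary is 11010000101, i.e. 1669 = 1024 + 512 + 128 + 4 + 1.
2^1 ≡ 2 (mod 88)
2^2 ≡ 2^2 = 4 (mod 88)
2^4 ≡ 4^2 = 16 (mod 88)
2^8 ≡ 16^2 = 256 ≡ 80 (mod 88)
2^16 ≡ 80^2 = 6400 ≡ 64 (mod 88)
2^32 ≡ 64^2 = 4096 ≡ 48 (mod 88)
2^64 ≡ 48^2 = 2304 ≡ 16 (mod 88)
2^128 ≡ 16^2 = 256 ≡ 80 (mod 88)
2^256 ≡ 80^2 = 6400 ≡ 64 (mod 88)
2^512 ≡ 64^2 = 4096 ≡ 48 (mod 88)
2^1024 ≡ 48^2 = 2304 ≡ 16 (mod 88)
2^1669 = 2^1024 * 2^512 * 2^128 * 2^4 * 2^1 ≡ 16 * 48 * 80 * 16 * 2 (mod 88).
Accumulate the product:
16 * 48 = 768 ≡ 64
64 * 80 = 5120 ≡ 16
16 * 16 = 256 ≡ 80
80 * 2 = 160 ≡ 72

72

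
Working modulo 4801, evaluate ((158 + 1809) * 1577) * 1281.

4217

158 + 1809 = 1967
1967 * 1577 = 3101959 ≡ 513 (mod 4801)
513 * 1281 = 657153 ≡ 4217 (mod 4801)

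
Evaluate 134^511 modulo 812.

By square-and-multiply:
134^1 ≡ 134 (mod 812)
134^2 ≡ 134^2 = 17956 ≡ 92 (mod 812)
134^4 ≡ 92^2 = 8464 ≡ 344 (mod 812)
134^8 ≡ 344^2 = 118336 ≡ 596 (mod 812)
134^16 ≡ 596^2 = 355216 ≡ 372 (mod 812)
134^32 ≡ 372^2 = 138384 ≡ 344 (mod 812)
134^64 ≡ 344^2 = 118336 ≡ 596 (mod 812)
134^128 ≡ 596^2 = 355216 ≡ 372 (mod 812)
134^256 ≡ 372^2 = 138384 ≡ 344 (mod 812)
134^511 = 134^256 × 134^128 × 134^64 × 134^32 × 134^16 × 134^8 × 134^4 × 134^2 × 134^1 ≡ 344 × 372 × 596 × 344 × 372 × 596 × 344 × 92 × 134 (mod 812).
Accumulate the product:
344 × 372 = 127968 ≡ 484
484 × 596 = 288464 ≡ 204
204 × 344 = 70176 ≡ 344
344 × 372 = 127968 ≡ 484
484 × 596 = 288464 ≡ 204
204 × 344 = 70176 ≡ 344
344 × 92 = 31648 ≡ 792
792 × 134 = 106128 ≡ 568

568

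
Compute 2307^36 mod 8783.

2442

Compute successive squares:
36 in binary is 100100, i.e. 36 = 32 + 4.
2307^1 ≡ 2307 (mod 8783)
2307^2 ≡ 2307^2 = 5322249 ≡ 8534 (mod 8783)
2307^4 ≡ 8534^2 = 72829156 ≡ 520 (mod 8783)
2307^8 ≡ 520^2 = 270400 ≡ 6910 (mod 8783)
2307^16 ≡ 6910^2 = 47748100 ≡ 3712 (mod 8783)
2307^32 ≡ 3712^2 = 13778944 ≡ 7200 (mod 8783)
2307^36 = 2307^32 × 2307^4 ≡ 7200 × 520 (mod 8783).
7200 × 520 = 3744000 ≡ 2442 (mod 8783).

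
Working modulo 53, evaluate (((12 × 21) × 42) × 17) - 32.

12 × 21 = 252 ≡ 40 (mod 53)
40 × 42 = 1680 ≡ 37 (mod 53)
37 × 17 = 629 ≡ 46 (mod 53)
46 - 32 = 14

14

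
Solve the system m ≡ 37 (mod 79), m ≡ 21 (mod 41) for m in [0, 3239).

79⁻¹ mod 41: 79×27 ≡ 1 (mod 41), so 79⁻¹ ≡ 27.
m = 37 + 79×((21 − 37)×27 mod 41) = 37 + 79×19 = 1538.

1538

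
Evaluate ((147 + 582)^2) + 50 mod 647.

147 + 582 = 729 ≡ 82 (mod 647)
(82)^2 ≡ 254 (mod 647)
254 + 50 = 304

304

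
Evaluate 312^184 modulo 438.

By square-and-multiply:
184 in binary is 10111000, i.e. 184 = 128 + 32 + 16 + 8.
312^1 ≡ 312 (mod 438)
312^2 ≡ 312^2 = 97344 ≡ 108 (mod 438)
312^4 ≡ 108^2 = 11664 ≡ 276 (mod 438)
312^8 ≡ 276^2 = 76176 ≡ 402 (mod 438)
312^16 ≡ 402^2 = 161604 ≡ 420 (mod 438)
312^32 ≡ 420^2 = 176400 ≡ 324 (mod 438)
312^64 ≡ 324^2 = 104976 ≡ 294 (mod 438)
312^128 ≡ 294^2 = 86436 ≡ 150 (mod 438)
312^184 = 312^128 * 312^32 * 312^16 * 312^8 ≡ 150 * 324 * 420 * 402 (mod 438).
Accumulate the product:
150 * 324 = 48600 ≡ 420
420 * 420 = 176400 ≡ 324
324 * 402 = 130248 ≡ 162

162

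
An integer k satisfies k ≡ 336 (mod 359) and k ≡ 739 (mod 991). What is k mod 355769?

359⁻¹ mod 991: 359·726 ≡ 1 (mod 991), so 359⁻¹ ≡ 726.
k = 336 + 359·((739 − 336)·726 mod 991) = 336 + 359·233 = 83983.
Check: 83983 mod 359 = 336, 83983 mod 991 = 739. ✓

83983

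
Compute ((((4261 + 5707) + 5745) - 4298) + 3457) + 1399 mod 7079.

2113

4261 + 5707 = 9968 ≡ 2889 (mod 7079)
2889 + 5745 = 8634 ≡ 1555 (mod 7079)
1555 - 4298 = -2743 ≡ 4336 (mod 7079)
4336 + 3457 = 7793 ≡ 714 (mod 7079)
714 + 1399 = 2113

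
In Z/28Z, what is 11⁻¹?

Run the extended Euclidean algorithm:
28 = 2*11 + 6
11 = 1*6 + 5
6 = 1*5 + 1
5 = 5*1 + 0
gcd(11, 28) = 1, so the inverse exists.
Back-substitute for 1:
1 = 1*6 − 1*5
  = −1*11 + 2*6
  = 2*28 − 5*11
So 11⁻¹ ≡ −5 ≡ 23 (mod 28).

23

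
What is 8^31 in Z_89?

32

31 in binary is 11111, i.e. 31 = 16 + 8 + 4 + 2 + 1.
8^1 ≡ 8 (mod 89)
8^2 ≡ 8^2 = 64 (mod 89)
8^4 ≡ 64^2 = 4096 ≡ 2 (mod 89)
8^8 ≡ 2^2 = 4 (mod 89)
8^16 ≡ 4^2 = 16 (mod 89)
8^31 = 8^16 * 8^8 * 8^4 * 8^2 * 8^1 ≡ 16 * 4 * 2 * 64 * 8 (mod 89).
Accumulate the product:
16 * 4 = 64
64 * 2 = 128 ≡ 39
39 * 64 = 2496 ≡ 4
4 * 8 = 32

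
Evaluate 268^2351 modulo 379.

193

By square-and-multiply:
268^1 ≡ 268 (mod 379)
268^2 ≡ 268^2 = 71824 ≡ 193 (mod 379)
268^4 ≡ 193^2 = 37249 ≡ 107 (mod 379)
268^8 ≡ 107^2 = 11449 ≡ 79 (mod 379)
268^16 ≡ 79^2 = 6241 ≡ 177 (mod 379)
268^32 ≡ 177^2 = 31329 ≡ 251 (mod 379)
268^64 ≡ 251^2 = 63001 ≡ 87 (mod 379)
268^128 ≡ 87^2 = 7569 ≡ 368 (mod 379)
268^256 ≡ 368^2 = 135424 ≡ 121 (mod 379)
268^512 ≡ 121^2 = 14641 ≡ 239 (mod 379)
268^1024 ≡ 239^2 = 57121 ≡ 271 (mod 379)
268^2048 ≡ 271^2 = 73441 ≡ 294 (mod 379)
268^2351 = 268^2048 × 268^256 × 268^32 × 268^8 × 268^4 × 268^2 × 268^1 ≡ 294 × 121 × 251 × 79 × 107 × 193 × 268 (mod 379).
Accumulate the product:
294 × 121 = 35574 ≡ 327
327 × 251 = 82077 ≡ 213
213 × 79 = 16827 ≡ 151
151 × 107 = 16157 ≡ 239
239 × 193 = 46127 ≡ 268
268 × 268 = 71824 ≡ 193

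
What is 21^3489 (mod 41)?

39

21^1 ≡ 21 (mod 41)
21^2 ≡ 21^2 = 441 ≡ 31 (mod 41)
21^4 ≡ 31^2 = 961 ≡ 18 (mod 41)
21^8 ≡ 18^2 = 324 ≡ 37 (mod 41)
21^16 ≡ 37^2 = 1369 ≡ 16 (mod 41)
21^32 ≡ 16^2 = 256 ≡ 10 (mod 41)
21^64 ≡ 10^2 = 100 ≡ 18 (mod 41)
21^128 ≡ 18^2 = 324 ≡ 37 (mod 41)
21^256 ≡ 37^2 = 1369 ≡ 16 (mod 41)
21^512 ≡ 16^2 = 256 ≡ 10 (mod 41)
21^1024 ≡ 10^2 = 100 ≡ 18 (mod 41)
21^2048 ≡ 18^2 = 324 ≡ 37 (mod 41)
21^3489 = 21^2048 × 21^1024 × 21^256 × 21^128 × 21^32 × 21^1 ≡ 37 × 18 × 16 × 37 × 10 × 21 (mod 41).
Accumulate the product:
37 × 18 = 666 ≡ 10
10 × 16 = 160 ≡ 37
37 × 37 = 1369 ≡ 16
16 × 10 = 160 ≡ 37
37 × 21 = 777 ≡ 39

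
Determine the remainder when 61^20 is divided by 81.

22

20 in binary is 10100, i.e. 20 = 16 + 4.
61^1 ≡ 61 (mod 81)
61^2 ≡ 61^2 = 3721 ≡ 76 (mod 81)
61^4 ≡ 76^2 = 5776 ≡ 25 (mod 81)
61^8 ≡ 25^2 = 625 ≡ 58 (mod 81)
61^16 ≡ 58^2 = 3364 ≡ 43 (mod 81)
61^20 = 61^16 × 61^4 ≡ 43 × 25 (mod 81).
43 × 25 = 1075 ≡ 22 (mod 81).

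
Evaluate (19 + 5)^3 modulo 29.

19 + 5 = 24
(24)^3 ≡ 20 (mod 29)

20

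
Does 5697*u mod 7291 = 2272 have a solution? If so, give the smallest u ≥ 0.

gcd(5697, 7291) = 1, so a unique solution mod 7291 exists.
5697⁻¹ ≡ 1761 (mod 7291).
u ≡ 1761*2272 ≡ 5524 (mod 7291).

5524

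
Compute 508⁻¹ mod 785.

17

Run the extended Euclidean algorithm:
785 = 1*508 + 277
508 = 1*277 + 231
277 = 1*231 + 46
231 = 5*46 + 1
46 = 46*1 + 0
gcd(508, 785) = 1, so the inverse exists.
Bézout: 1 = −11*785 + 17*508.
So 508⁻¹ ≡ 17 (mod 785).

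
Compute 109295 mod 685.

380

109295 = 159·685 + 380, so 109295 ≡ 380 (mod 685).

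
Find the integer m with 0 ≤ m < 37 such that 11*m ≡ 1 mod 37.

37 = 3×11 + 4
11 = 2×4 + 3
4 = 1×3 + 1
3 = 3×1 + 0
gcd(11, 37) = 1, so the inverse exists.
Back-substitute for 1:
1 = 1×4 − 1×3
  = −1×11 + 3×4
  = 3×37 − 10×11
So 11⁻¹ ≡ −10 ≡ 27 (mod 37).

27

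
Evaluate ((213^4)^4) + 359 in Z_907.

(213)^4 ≡ 361 (mod 907)
(361)^4 ≡ 739 (mod 907)
739 + 359 = 1098 ≡ 191 (mod 907)

191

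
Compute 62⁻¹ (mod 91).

69

By the extended Euclidean algorithm:
91 = 1×62 + 29
62 = 2×29 + 4
29 = 7×4 + 1
4 = 4×1 + 0
gcd(62, 91) = 1, so the inverse exists.
Back-substitute for 1:
1 = 1×29 − 7×4
  = −7×62 + 15×29
  = 15×91 − 22×62
So 62⁻¹ ≡ −22 ≡ 69 (mod 91).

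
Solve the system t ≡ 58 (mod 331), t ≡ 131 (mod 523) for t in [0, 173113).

168537

331⁻¹ mod 523: 331*444 ≡ 1 (mod 523), so 331⁻¹ ≡ 444.
t = 58 + 331*((131 − 58)*444 mod 523) = 58 + 331*509 = 168537.
Check: 168537 mod 331 = 58, 168537 mod 523 = 131. ✓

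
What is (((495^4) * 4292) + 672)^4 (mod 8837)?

2998

(495)^4 ≡ 7012 (mod 8837)
7012 * 4292 = 30095504 ≡ 5519 (mod 8837)
5519 + 672 = 6191
(6191)^4 ≡ 2998 (mod 8837)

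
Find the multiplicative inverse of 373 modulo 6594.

By the extended Euclidean algorithm:
6594 = 17*373 + 253
373 = 1*253 + 120
253 = 2*120 + 13
120 = 9*13 + 3
13 = 4*3 + 1
3 = 3*1 + 0
gcd(373, 6594) = 1, so the inverse exists.
Bézout: 1 = 115*6594 − 2033*373.
So 373⁻¹ ≡ −2033 ≡ 4561 (mod 6594).

4561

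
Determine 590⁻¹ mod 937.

27

937 = 1×590 + 347
590 = 1×347 + 243
347 = 1×243 + 104
243 = 2×104 + 35
104 = 2×35 + 34
35 = 1×34 + 1
34 = 34×1 + 0
gcd(590, 937) = 1, so the inverse exists.
Bézout: 1 = −17×937 + 27×590.
So 590⁻¹ ≡ 27 (mod 937).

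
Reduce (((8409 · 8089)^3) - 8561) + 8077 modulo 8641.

1114

8409 · 8089 = 68020401 ≡ 7090 (mod 8641)
(7090)^3 ≡ 1598 (mod 8641)
1598 - 8561 = -6963 ≡ 1678 (mod 8641)
1678 + 8077 = 9755 ≡ 1114 (mod 8641)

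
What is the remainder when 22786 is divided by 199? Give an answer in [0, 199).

22786 = 114*199 + 100, so 22786 ≡ 100 (mod 199).

100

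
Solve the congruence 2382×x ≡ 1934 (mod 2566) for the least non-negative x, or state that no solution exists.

115

gcd(2382, 2566) = 2, and 2 | 1934, so solutions exist.
Divide through by 2: 1191×x ≡ 967 (mod 1283).
1191⁻¹ ≡ 767 (mod 1283).
x ≡ 767×967 ≡ 115 (mod 1283).
The smallest non-negative solution is x = 115.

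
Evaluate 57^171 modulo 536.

By square-and-multiply:
171 in binary is 10101011, i.e. 171 = 128 + 32 + 8 + 2 + 1.
57^1 ≡ 57 (mod 536)
57^2 ≡ 57^2 = 3249 ≡ 33 (mod 536)
57^4 ≡ 33^2 = 1089 ≡ 17 (mod 536)
57^8 ≡ 17^2 = 289 (mod 536)
57^16 ≡ 289^2 = 83521 ≡ 441 (mod 536)
57^32 ≡ 441^2 = 194481 ≡ 449 (mod 536)
57^64 ≡ 449^2 = 201601 ≡ 65 (mod 536)
57^128 ≡ 65^2 = 4225 ≡ 473 (mod 536)
57^171 = 57^128 × 57^32 × 57^8 × 57^2 × 57^1 ≡ 473 × 449 × 289 × 33 × 57 (mod 536).
Accumulate the product:
473 × 449 = 212377 ≡ 121
121 × 289 = 34969 ≡ 129
129 × 33 = 4257 ≡ 505
505 × 57 = 28785 ≡ 377

377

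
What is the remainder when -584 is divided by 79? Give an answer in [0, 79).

48

-584 = -8*79 + 48, so -584 ≡ 48 (mod 79).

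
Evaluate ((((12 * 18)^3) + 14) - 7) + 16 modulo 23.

16

12 * 18 = 216 ≡ 9 (mod 23)
(9)^3 ≡ 16 (mod 23)
16 + 14 = 30 ≡ 7 (mod 23)
7 - 7 = 0
0 + 16 = 16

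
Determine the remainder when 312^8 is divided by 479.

Using repeated squaring:
312^1 ≡ 312 (mod 479)
312^2 ≡ 312^2 = 97344 ≡ 107 (mod 479)
312^4 ≡ 107^2 = 11449 ≡ 432 (mod 479)
312^8 ≡ 432^2 = 186624 ≡ 293 (mod 479)
So 312^8 ≡ 293 (mod 479).

293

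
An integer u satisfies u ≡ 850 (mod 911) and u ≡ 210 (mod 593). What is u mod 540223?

911⁻¹ mod 593: 911×69 ≡ 1 (mod 593), so 911⁻¹ ≡ 69.
u = 850 + 911×((210 − 850)×69 mod 593) = 850 + 911×315 = 287815.
Check: 287815 mod 911 = 850, 287815 mod 593 = 210. ✓

287815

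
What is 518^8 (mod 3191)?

518^1 ≡ 518 (mod 3191)
518^2 ≡ 518^2 = 268324 ≡ 280 (mod 3191)
518^4 ≡ 280^2 = 78400 ≡ 1816 (mod 3191)
518^8 ≡ 1816^2 = 3297856 ≡ 1553 (mod 3191)
So 518^8 ≡ 1553 (mod 3191).

1553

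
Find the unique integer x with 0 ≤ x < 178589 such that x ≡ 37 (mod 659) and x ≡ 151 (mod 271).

659⁻¹ mod 271: 659*227 ≡ 1 (mod 271), so 659⁻¹ ≡ 227.
x = 37 + 659*((151 − 37)*227 mod 271) = 37 + 659*133 = 87684.

87684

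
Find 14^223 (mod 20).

4

By square-and-multiply:
223 in binary is 11011111, i.e. 223 = 128 + 64 + 16 + 8 + 4 + 2 + 1.
14^1 ≡ 14 (mod 20)
14^2 ≡ 14^2 = 196 ≡ 16 (mod 20)
14^4 ≡ 16^2 = 256 ≡ 16 (mod 20)
14^8 ≡ 16^2 = 256 ≡ 16 (mod 20)
14^16 ≡ 16^2 = 256 ≡ 16 (mod 20)
14^32 ≡ 16^2 = 256 ≡ 16 (mod 20)
14^64 ≡ 16^2 = 256 ≡ 16 (mod 20)
14^128 ≡ 16^2 = 256 ≡ 16 (mod 20)
14^223 = 14^128 · 14^64 · 14^16 · 14^8 · 14^4 · 14^2 · 14^1 ≡ 16 · 16 · 16 · 16 · 16 · 16 · 14 (mod 20).
Accumulate the product:
16 · 16 = 256 ≡ 16
16 · 16 = 256 ≡ 16
16 · 16 = 256 ≡ 16
16 · 16 = 256 ≡ 16
16 · 16 = 256 ≡ 16
16 · 14 = 224 ≡ 4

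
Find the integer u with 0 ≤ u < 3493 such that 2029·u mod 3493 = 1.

1119

Run the extended Euclidean algorithm:
3493 = 1*2029 + 1464
2029 = 1*1464 + 565
1464 = 2*565 + 334
565 = 1*334 + 231
334 = 1*231 + 103
231 = 2*103 + 25
103 = 4*25 + 3
25 = 8*3 + 1
3 = 3*1 + 0
gcd(2029, 3493) = 1, so the inverse exists.
Bézout: 1 = −650*3493 + 1119*2029.
So 2029⁻¹ ≡ 1119 (mod 3493).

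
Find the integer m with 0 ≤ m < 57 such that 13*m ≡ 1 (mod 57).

Apply the Euclidean algorithm and back-substitute:
57 = 4×13 + 5
13 = 2×5 + 3
5 = 1×3 + 2
3 = 1×2 + 1
2 = 2×1 + 0
gcd(13, 57) = 1, so the inverse exists.
Bézout: 1 = −5×57 + 22×13.
So 13⁻¹ ≡ 22 (mod 57).

22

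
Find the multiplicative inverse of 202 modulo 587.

340

Run the extended Euclidean algorithm:
587 = 2·202 + 183
202 = 1·183 + 19
183 = 9·19 + 12
19 = 1·12 + 7
12 = 1·7 + 5
7 = 1·5 + 2
5 = 2·2 + 1
2 = 2·1 + 0
gcd(202, 587) = 1, so the inverse exists.
Bézout: 1 = 85·587 − 247·202.
So 202⁻¹ ≡ −247 ≡ 340 (mod 587).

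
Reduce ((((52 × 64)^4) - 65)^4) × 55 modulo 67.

37

52 × 64 = 3328 ≡ 45 (mod 67)
(45)^4 ≡ 24 (mod 67)
24 - 65 = -41 ≡ 26 (mod 67)
(26)^4 ≡ 36 (mod 67)
36 × 55 = 1980 ≡ 37 (mod 67)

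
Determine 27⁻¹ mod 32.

19

By the extended Euclidean algorithm:
32 = 1·27 + 5
27 = 5·5 + 2
5 = 2·2 + 1
2 = 2·1 + 0
gcd(27, 32) = 1, so the inverse exists.
Bézout: 1 = 11·32 − 13·27.
So 27⁻¹ ≡ −13 ≡ 19 (mod 32).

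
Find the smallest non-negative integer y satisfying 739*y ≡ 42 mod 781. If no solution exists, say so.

780

gcd(739, 781) = 1, so a unique solution mod 781 exists.
739⁻¹ ≡ 688 (mod 781).
y ≡ 688*42 ≡ 780 (mod 781).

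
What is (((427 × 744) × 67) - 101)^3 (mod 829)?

270

427 × 744 = 317688 ≡ 181 (mod 829)
181 × 67 = 12127 ≡ 521 (mod 829)
521 - 101 = 420
(420)^3 ≡ 270 (mod 829)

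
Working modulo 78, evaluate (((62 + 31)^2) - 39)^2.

62 + 31 = 93 ≡ 15 (mod 78)
(15)^2 ≡ 69 (mod 78)
69 - 39 = 30
(30)^2 ≡ 42 (mod 78)

42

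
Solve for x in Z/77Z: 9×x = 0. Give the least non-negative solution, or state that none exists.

gcd(9, 77) = 1, so a unique solution mod 77 exists.
9⁻¹ ≡ 60 (mod 77).
x ≡ 60×0 ≡ 0 (mod 77).

0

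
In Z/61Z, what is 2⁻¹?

Run the extended Euclidean algorithm:
61 = 30*2 + 1
2 = 2*1 + 0
gcd(2, 61) = 1, so the inverse exists.
Bézout: 1 = 1*61 − 30*2.
So 2⁻¹ ≡ −30 ≡ 31 (mod 61).

31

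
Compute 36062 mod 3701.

36062 = 9·3701 + 2753, so 36062 ≡ 2753 (mod 3701).

2753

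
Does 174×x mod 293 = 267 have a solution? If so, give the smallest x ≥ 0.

47

gcd(174, 293) = 1, so a unique solution mod 293 exists.
174⁻¹ ≡ 32 (mod 293).
x ≡ 32×267 ≡ 47 (mod 293).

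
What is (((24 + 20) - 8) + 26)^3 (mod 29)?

6

24 + 20 = 44 ≡ 15 (mod 29)
15 - 8 = 7
7 + 26 = 33 ≡ 4 (mod 29)
(4)^3 ≡ 6 (mod 29)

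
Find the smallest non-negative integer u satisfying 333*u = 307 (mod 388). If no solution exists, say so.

gcd(333, 388) = 1, so a unique solution mod 388 exists.
333⁻¹ ≡ 261 (mod 388).
u ≡ 261*307 ≡ 199 (mod 388).

199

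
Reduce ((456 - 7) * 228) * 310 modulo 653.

173

456 - 7 = 449
449 * 228 = 102372 ≡ 504 (mod 653)
504 * 310 = 156240 ≡ 173 (mod 653)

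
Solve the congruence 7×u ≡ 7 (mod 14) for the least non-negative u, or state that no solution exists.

1

gcd(7, 14) = 7, and 7 | 7, so solutions exist.
Divide through by 7: 1×u ≡ 1 mod 2.
1⁻¹ ≡ 1 (mod 2).
u ≡ 1×1 ≡ 1 (mod 2).
The smallest non-negative solution is u = 1.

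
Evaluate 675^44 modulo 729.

0

Using repeated squaring:
44 in binary is 101100, i.e. 44 = 32 + 8 + 4.
675^1 ≡ 675 (mod 729)
675^2 ≡ 675^2 = 455625 ≡ 0 (mod 729)
675^4 ≡ 0^2 = 0 (mod 729)
675^8 ≡ 0^2 = 0 (mod 729)
675^16 ≡ 0^2 = 0 (mod 729)
675^32 ≡ 0^2 = 0 (mod 729)
675^44 = 675^32 × 675^8 × 675^4 ≡ 0 × 0 × 0 (mod 729).
Accumulate the product:
0 × 0 = 0
0 × 0 = 0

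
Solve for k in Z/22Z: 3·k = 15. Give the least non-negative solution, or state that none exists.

gcd(3, 22) = 1, so a unique solution mod 22 exists.
3⁻¹ ≡ 15 (mod 22).
k ≡ 15·15 ≡ 5 (mod 22).

5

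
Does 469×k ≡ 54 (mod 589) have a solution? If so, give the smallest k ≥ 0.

gcd(469, 589) = 1, so a unique solution mod 589 exists.
469⁻¹ ≡ 535 (mod 589).
k ≡ 535×54 ≡ 29 (mod 589).

29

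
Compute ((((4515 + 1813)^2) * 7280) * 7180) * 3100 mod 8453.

7001

4515 + 1813 = 6328
(6328)^2 ≡ 1723 (mod 8453)
1723 * 7280 = 12543440 ≡ 7641 (mod 8453)
7641 * 7180 = 54862380 ≡ 2410 (mod 8453)
2410 * 3100 = 7471000 ≡ 7001 (mod 8453)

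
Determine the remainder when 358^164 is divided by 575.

By square-and-multiply:
164 in binary is 10100100, i.e. 164 = 128 + 32 + 4.
358^1 ≡ 358 (mod 575)
358^2 ≡ 358^2 = 128164 ≡ 514 (mod 575)
358^4 ≡ 514^2 = 264196 ≡ 271 (mod 575)
358^8 ≡ 271^2 = 73441 ≡ 416 (mod 575)
358^16 ≡ 416^2 = 173056 ≡ 556 (mod 575)
358^32 ≡ 556^2 = 309136 ≡ 361 (mod 575)
358^64 ≡ 361^2 = 130321 ≡ 371 (mod 575)
358^128 ≡ 371^2 = 137641 ≡ 216 (mod 575)
358^164 = 358^128 × 358^32 × 358^4 ≡ 216 × 361 × 271 (mod 575).
Accumulate the product:
216 × 361 = 77976 ≡ 351
351 × 271 = 95121 ≡ 246

246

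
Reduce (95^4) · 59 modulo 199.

152

(95)^4 ≡ 124 (mod 199)
124 · 59 = 7316 ≡ 152 (mod 199)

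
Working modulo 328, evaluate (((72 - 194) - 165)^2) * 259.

72 - 194 = -122 ≡ 206 (mod 328)
206 - 165 = 41
(41)^2 ≡ 41 (mod 328)
41 * 259 = 10619 ≡ 123 (mod 328)

123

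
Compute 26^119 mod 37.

10

By square-and-multiply:
119 in binary is 1110111, i.e. 119 = 64 + 32 + 16 + 4 + 2 + 1.
26^1 ≡ 26 (mod 37)
26^2 ≡ 26^2 = 676 ≡ 10 (mod 37)
26^4 ≡ 10^2 = 100 ≡ 26 (mod 37)
26^8 ≡ 26^2 = 676 ≡ 10 (mod 37)
26^16 ≡ 10^2 = 100 ≡ 26 (mod 37)
26^32 ≡ 26^2 = 676 ≡ 10 (mod 37)
26^64 ≡ 10^2 = 100 ≡ 26 (mod 37)
26^119 = 26^64 · 26^32 · 26^16 · 26^4 · 26^2 · 26^1 ≡ 26 · 10 · 26 · 26 · 10 · 26 (mod 37).
Accumulate the product:
26 · 10 = 260 ≡ 1
1 · 26 = 26
26 · 26 = 676 ≡ 10
10 · 10 = 100 ≡ 26
26 · 26 = 676 ≡ 10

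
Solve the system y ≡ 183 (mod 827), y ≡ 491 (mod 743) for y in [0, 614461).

412856

827⁻¹ mod 743: 827·115 ≡ 1 (mod 743), so 827⁻¹ ≡ 115.
y = 183 + 827·((491 − 183)·115 mod 743) = 183 + 827·499 = 412856.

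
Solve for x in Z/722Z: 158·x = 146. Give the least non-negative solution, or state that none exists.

170

gcd(158, 722) = 2, and 2 | 146, so solutions exist.
Divide through by 2: 79·x mod 361 = 73.
79⁻¹ ≡ 32 (mod 361).
x ≡ 32·73 ≡ 170 (mod 361).
The smallest non-negative solution is x = 170.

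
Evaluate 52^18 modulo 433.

318

18 in binary is 10010, i.e. 18 = 16 + 2.
52^1 ≡ 52 (mod 433)
52^2 ≡ 52^2 = 2704 ≡ 106 (mod 433)
52^4 ≡ 106^2 = 11236 ≡ 411 (mod 433)
52^8 ≡ 411^2 = 168921 ≡ 51 (mod 433)
52^16 ≡ 51^2 = 2601 ≡ 3 (mod 433)
52^18 = 52^16 · 52^2 ≡ 3 · 106 (mod 433).
3 · 106 = 318 ≡ 318 (mod 433).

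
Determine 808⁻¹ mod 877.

877 = 1×808 + 69
808 = 11×69 + 49
69 = 1×49 + 20
49 = 2×20 + 9
20 = 2×9 + 2
9 = 4×2 + 1
2 = 2×1 + 0
gcd(808, 877) = 1, so the inverse exists.
Bézout: 1 = −363×877 + 394×808.
So 808⁻¹ ≡ 394 (mod 877).

394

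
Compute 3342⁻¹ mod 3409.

1272

Apply the Euclidean algorithm and back-substitute:
3409 = 1·3342 + 67
3342 = 49·67 + 59
67 = 1·59 + 8
59 = 7·8 + 3
8 = 2·3 + 2
3 = 1·2 + 1
2 = 2·1 + 0
gcd(3342, 3409) = 1, so the inverse exists.
Bézout: 1 = −1247·3409 + 1272·3342.
So 3342⁻¹ ≡ 1272 (mod 3409).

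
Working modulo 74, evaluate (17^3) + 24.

(17)^3 ≡ 29 (mod 74)
29 + 24 = 53

53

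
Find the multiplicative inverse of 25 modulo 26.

25

26 = 1·25 + 1
25 = 25·1 + 0
gcd(25, 26) = 1, so the inverse exists.
Back-substitute for 1:
1 = 1·26 − 1·25
So 25⁻¹ ≡ −1 ≡ 25 (mod 26).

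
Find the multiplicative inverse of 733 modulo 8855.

8855 = 12*733 + 59
733 = 12*59 + 25
59 = 2*25 + 9
25 = 2*9 + 7
9 = 1*7 + 2
7 = 3*2 + 1
2 = 2*1 + 0
gcd(733, 8855) = 1, so the inverse exists.
Back-substitute for 1:
1 = 1*7 − 3*2
  = −3*9 + 4*7
  = 4*25 − 11*9
  = −11*59 + 26*25
  = 26*733 − 323*59
  = −323*8855 + 3902*733
So 733⁻¹ ≡ 3902 (mod 8855).

3902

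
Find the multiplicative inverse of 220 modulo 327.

55

327 = 1·220 + 107
220 = 2·107 + 6
107 = 17·6 + 5
6 = 1·5 + 1
5 = 5·1 + 0
gcd(220, 327) = 1, so the inverse exists.
Back-substitute for 1:
1 = 1·6 − 1·5
  = −1·107 + 18·6
  = 18·220 − 37·107
  = −37·327 + 55·220
So 220⁻¹ ≡ 55 (mod 327).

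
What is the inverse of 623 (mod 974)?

By the extended Euclidean algorithm:
974 = 1·623 + 351
623 = 1·351 + 272
351 = 1·272 + 79
272 = 3·79 + 35
79 = 2·35 + 9
35 = 3·9 + 8
9 = 1·8 + 1
8 = 8·1 + 0
gcd(623, 974) = 1, so the inverse exists.
Bézout: 1 = 71·974 − 111·623.
So 623⁻¹ ≡ −111 ≡ 863 (mod 974).

863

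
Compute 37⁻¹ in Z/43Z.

By the extended Euclidean algorithm:
43 = 1×37 + 6
37 = 6×6 + 1
6 = 6×1 + 0
gcd(37, 43) = 1, so the inverse exists.
Bézout: 1 = −6×43 + 7×37.
So 37⁻¹ ≡ 7 (mod 43).

7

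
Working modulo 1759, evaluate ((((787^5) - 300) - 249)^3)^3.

(787)^5 ≡ 1662 (mod 1759)
1662 - 300 = 1362
1362 - 249 = 1113
(1113)^3 ≡ 1722 (mod 1759)
(1722)^3 ≡ 358 (mod 1759)

358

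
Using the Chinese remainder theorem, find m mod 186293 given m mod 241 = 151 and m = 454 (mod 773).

241⁻¹ mod 773: 241*170 ≡ 1 (mod 773), so 241⁻¹ ≡ 170.
m = 151 + 241*((454 − 151)*170 mod 773) = 151 + 241*492 = 118723.

118723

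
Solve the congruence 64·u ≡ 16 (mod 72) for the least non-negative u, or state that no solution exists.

7

gcd(64, 72) = 8, and 8 | 16, so solutions exist.
Divide through by 8: 8·u ≡ 2 (mod 9).
8⁻¹ ≡ 8 (mod 9).
u ≡ 8·2 ≡ 7 (mod 9).
The smallest non-negative solution is u = 7.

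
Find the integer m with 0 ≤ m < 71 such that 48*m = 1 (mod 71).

71 = 1*48 + 23
48 = 2*23 + 2
23 = 11*2 + 1
2 = 2*1 + 0
gcd(48, 71) = 1, so the inverse exists.
Back-substitute for 1:
1 = 1*23 − 11*2
  = −11*48 + 23*23
  = 23*71 − 34*48
So 48⁻¹ ≡ −34 ≡ 37 (mod 71).

37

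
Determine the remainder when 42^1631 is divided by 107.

61

1631 in binary is 11001011111, i.e. 1631 = 1024 + 512 + 64 + 16 + 8 + 4 + 2 + 1.
42^1 ≡ 42 (mod 107)
42^2 ≡ 42^2 = 1764 ≡ 52 (mod 107)
42^4 ≡ 52^2 = 2704 ≡ 29 (mod 107)
42^8 ≡ 29^2 = 841 ≡ 92 (mod 107)
42^16 ≡ 92^2 = 8464 ≡ 11 (mod 107)
42^32 ≡ 11^2 = 121 ≡ 14 (mod 107)
42^64 ≡ 14^2 = 196 ≡ 89 (mod 107)
42^128 ≡ 89^2 = 7921 ≡ 3 (mod 107)
42^256 ≡ 3^2 = 9 (mod 107)
42^512 ≡ 9^2 = 81 (mod 107)
42^1024 ≡ 81^2 = 6561 ≡ 34 (mod 107)
42^1631 = 42^1024 * 42^512 * 42^64 * 42^16 * 42^8 * 42^4 * 42^2 * 42^1 ≡ 34 * 81 * 89 * 11 * 92 * 29 * 52 * 42 (mod 107).
Accumulate the product:
34 * 81 = 2754 ≡ 79
79 * 89 = 7031 ≡ 76
76 * 11 = 836 ≡ 87
87 * 92 = 8004 ≡ 86
86 * 29 = 2494 ≡ 33
33 * 52 = 1716 ≡ 4
4 * 42 = 168 ≡ 61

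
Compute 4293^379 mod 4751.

778

379 in binary is 101111011, i.e. 379 = 256 + 64 + 32 + 16 + 8 + 2 + 1.
4293^1 ≡ 4293 (mod 4751)
4293^2 ≡ 4293^2 = 18429849 ≡ 720 (mod 4751)
4293^4 ≡ 720^2 = 518400 ≡ 541 (mod 4751)
4293^8 ≡ 541^2 = 292681 ≡ 2870 (mod 4751)
4293^16 ≡ 2870^2 = 8236900 ≡ 3417 (mod 4751)
4293^32 ≡ 3417^2 = 11675889 ≡ 2682 (mod 4751)
4293^64 ≡ 2682^2 = 7193124 ≡ 110 (mod 4751)
4293^128 ≡ 110^2 = 12100 ≡ 2598 (mod 4751)
4293^256 ≡ 2598^2 = 6749604 ≡ 3184 (mod 4751)
4293^379 = 4293^256 * 4293^64 * 4293^32 * 4293^16 * 4293^8 * 4293^2 * 4293^1 ≡ 3184 * 110 * 2682 * 3417 * 2870 * 720 * 4293 (mod 4751).
Accumulate the product:
3184 * 110 = 350240 ≡ 3417
3417 * 2682 = 9164394 ≡ 4466
4466 * 3417 = 15260322 ≡ 110
110 * 2870 = 315700 ≡ 2134
2134 * 720 = 1536480 ≡ 1907
1907 * 4293 = 8186751 ≡ 778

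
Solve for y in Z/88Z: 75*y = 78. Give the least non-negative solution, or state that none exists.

gcd(75, 88) = 1, so a unique solution mod 88 exists.
75⁻¹ ≡ 27 (mod 88).
y ≡ 27*78 ≡ 82 (mod 88).

82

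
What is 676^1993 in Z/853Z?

593

By square-and-multiply:
1993 in binary is 11111001001, i.e. 1993 = 1024 + 512 + 256 + 128 + 64 + 8 + 1.
676^1 ≡ 676 (mod 853)
676^2 ≡ 676^2 = 456976 ≡ 621 (mod 853)
676^4 ≡ 621^2 = 385641 ≡ 85 (mod 853)
676^8 ≡ 85^2 = 7225 ≡ 401 (mod 853)
676^16 ≡ 401^2 = 160801 ≡ 437 (mod 853)
676^32 ≡ 437^2 = 190969 ≡ 750 (mod 853)
676^64 ≡ 750^2 = 562500 ≡ 373 (mod 853)
676^128 ≡ 373^2 = 139129 ≡ 90 (mod 853)
676^256 ≡ 90^2 = 8100 ≡ 423 (mod 853)
676^512 ≡ 423^2 = 178929 ≡ 652 (mod 853)
676^1024 ≡ 652^2 = 425104 ≡ 310 (mod 853)
676^1993 = 676^1024 * 676^512 * 676^256 * 676^128 * 676^64 * 676^8 * 676^1 ≡ 310 * 652 * 423 * 90 * 373 * 401 * 676 (mod 853).
Accumulate the product:
310 * 652 = 202120 ≡ 812
812 * 423 = 343476 ≡ 570
570 * 90 = 51300 ≡ 120
120 * 373 = 44760 ≡ 404
404 * 401 = 162004 ≡ 787
787 * 676 = 532012 ≡ 593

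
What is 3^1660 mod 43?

40

By square-and-multiply:
1660 in binary is 11001111100, i.e. 1660 = 1024 + 512 + 64 + 32 + 16 + 8 + 4.
3^1 ≡ 3 (mod 43)
3^2 ≡ 3^2 = 9 (mod 43)
3^4 ≡ 9^2 = 81 ≡ 38 (mod 43)
3^8 ≡ 38^2 = 1444 ≡ 25 (mod 43)
3^16 ≡ 25^2 = 625 ≡ 23 (mod 43)
3^32 ≡ 23^2 = 529 ≡ 13 (mod 43)
3^64 ≡ 13^2 = 169 ≡ 40 (mod 43)
3^128 ≡ 40^2 = 1600 ≡ 9 (mod 43)
3^256 ≡ 9^2 = 81 ≡ 38 (mod 43)
3^512 ≡ 38^2 = 1444 ≡ 25 (mod 43)
3^1024 ≡ 25^2 = 625 ≡ 23 (mod 43)
3^1660 = 3^1024 * 3^512 * 3^64 * 3^32 * 3^16 * 3^8 * 3^4 ≡ 23 * 25 * 40 * 13 * 23 * 25 * 38 (mod 43).
Accumulate the product:
23 * 25 = 575 ≡ 16
16 * 40 = 640 ≡ 38
38 * 13 = 494 ≡ 21
21 * 23 = 483 ≡ 10
10 * 25 = 250 ≡ 35
35 * 38 = 1330 ≡ 40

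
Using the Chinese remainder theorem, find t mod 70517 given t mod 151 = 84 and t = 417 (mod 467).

151⁻¹ mod 467: 151*300 ≡ 1 (mod 467), so 151⁻¹ ≡ 300.
t = 84 + 151*((417 − 84)*300 mod 467) = 84 + 151*429 = 64863.
Check: 64863 mod 151 = 84, 64863 mod 467 = 417. ✓

64863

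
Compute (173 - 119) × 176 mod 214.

173 - 119 = 54
54 × 176 = 9504 ≡ 88 (mod 214)

88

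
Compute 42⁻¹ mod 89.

53

Apply the Euclidean algorithm and back-substitute:
89 = 2·42 + 5
42 = 8·5 + 2
5 = 2·2 + 1
2 = 2·1 + 0
gcd(42, 89) = 1, so the inverse exists.
Bézout: 1 = 17·89 − 36·42.
So 42⁻¹ ≡ −36 ≡ 53 (mod 89).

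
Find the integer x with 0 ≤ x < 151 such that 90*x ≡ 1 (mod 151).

Run the extended Euclidean algorithm:
151 = 1×90 + 61
90 = 1×61 + 29
61 = 2×29 + 3
29 = 9×3 + 2
3 = 1×2 + 1
2 = 2×1 + 0
gcd(90, 151) = 1, so the inverse exists.
Bézout: 1 = 31×151 − 52×90.
So 90⁻¹ ≡ −52 ≡ 99 (mod 151).

99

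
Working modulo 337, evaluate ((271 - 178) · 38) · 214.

271 - 178 = 93
93 · 38 = 3534 ≡ 164 (mod 337)
164 · 214 = 35096 ≡ 48 (mod 337)

48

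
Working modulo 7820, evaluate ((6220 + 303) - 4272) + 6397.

828

6220 + 303 = 6523
6523 - 4272 = 2251
2251 + 6397 = 8648 ≡ 828 (mod 7820)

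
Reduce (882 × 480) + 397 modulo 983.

882 × 480 = 423360 ≡ 670 (mod 983)
670 + 397 = 1067 ≡ 84 (mod 983)

84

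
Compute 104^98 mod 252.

By square-and-multiply:
104^1 ≡ 104 (mod 252)
104^2 ≡ 104^2 = 10816 ≡ 232 (mod 252)
104^4 ≡ 232^2 = 53824 ≡ 148 (mod 252)
104^8 ≡ 148^2 = 21904 ≡ 232 (mod 252)
104^16 ≡ 232^2 = 53824 ≡ 148 (mod 252)
104^32 ≡ 148^2 = 21904 ≡ 232 (mod 252)
104^64 ≡ 232^2 = 53824 ≡ 148 (mod 252)
104^98 = 104^64 · 104^32 · 104^2 ≡ 148 · 232 · 232 (mod 252).
Accumulate the product:
148 · 232 = 34336 ≡ 64
64 · 232 = 14848 ≡ 232

232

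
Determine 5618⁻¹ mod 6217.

986

By the extended Euclidean algorithm:
6217 = 1·5618 + 599
5618 = 9·599 + 227
599 = 2·227 + 145
227 = 1·145 + 82
145 = 1·82 + 63
82 = 1·63 + 19
63 = 3·19 + 6
19 = 3·6 + 1
6 = 6·1 + 0
gcd(5618, 6217) = 1, so the inverse exists.
Bézout: 1 = −891·6217 + 986·5618.
So 5618⁻¹ ≡ 986 (mod 6217).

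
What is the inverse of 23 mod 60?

47

By the extended Euclidean algorithm:
60 = 2·23 + 14
23 = 1·14 + 9
14 = 1·9 + 5
9 = 1·5 + 4
5 = 1·4 + 1
4 = 4·1 + 0
gcd(23, 60) = 1, so the inverse exists.
Back-substitute for 1:
1 = 1·5 − 1·4
  = −1·9 + 2·5
  = 2·14 − 3·9
  = −3·23 + 5·14
  = 5·60 − 13·23
So 23⁻¹ ≡ −13 ≡ 47 (mod 60).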